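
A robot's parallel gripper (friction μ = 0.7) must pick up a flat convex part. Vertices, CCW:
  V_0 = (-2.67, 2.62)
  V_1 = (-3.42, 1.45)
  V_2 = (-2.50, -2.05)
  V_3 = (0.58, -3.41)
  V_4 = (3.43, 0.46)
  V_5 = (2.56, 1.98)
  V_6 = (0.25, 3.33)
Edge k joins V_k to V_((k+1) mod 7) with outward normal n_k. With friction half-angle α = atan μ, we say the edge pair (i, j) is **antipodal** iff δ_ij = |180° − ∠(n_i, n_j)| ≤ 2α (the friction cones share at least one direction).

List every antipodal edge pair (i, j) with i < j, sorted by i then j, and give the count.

count = 9; pairs: (0,3), (0,4), (1,3), (1,4), (1,5), (2,4), (2,5), (2,6), (3,6)

α = atan 0.7 = 34.99°;  2α = 69.98°
n_0 = (-0.8419, +0.5397)
n_1 = (-0.9671, -0.2542)
n_2 = (-0.4039, -0.9148)
n_3 = (+0.8052, -0.5930)
n_4 = (+0.8679, +0.4968)
n_5 = (+0.5046, +0.8634)
n_6 = (-0.2363, +0.9717)
  (0,1): δ = 132.61°  ·
  (0,2): δ = 81.16°  ·
  (0,3): δ = 3.71°  ✓
  (0,4): δ = 62.45°  ✓
  (0,5): δ = 92.36°  ·
  (0,6): δ = 136.33°  ·
  (1,2): δ = 128.55°  ·
  (1,3): δ = 51.10°  ✓
  (1,4): δ = 15.06°  ✓
  (1,5): δ = 44.97°  ✓
  (1,6): δ = 88.94°  ·
  (2,3): δ = 102.54°  ·
  (2,4): δ = 36.39°  ✓
  (2,5): δ = 6.48°  ✓
  (2,6): δ = 37.49°  ✓
  (3,4): δ = 113.85°  ·
  (3,5): δ = 83.93°  ·
  (3,6): δ = 39.96°  ✓
  (4,5): δ = 150.09°  ·
  (4,6): δ = 106.12°  ·
  (5,6): δ = 136.03°  ·
antipodal pairs: 9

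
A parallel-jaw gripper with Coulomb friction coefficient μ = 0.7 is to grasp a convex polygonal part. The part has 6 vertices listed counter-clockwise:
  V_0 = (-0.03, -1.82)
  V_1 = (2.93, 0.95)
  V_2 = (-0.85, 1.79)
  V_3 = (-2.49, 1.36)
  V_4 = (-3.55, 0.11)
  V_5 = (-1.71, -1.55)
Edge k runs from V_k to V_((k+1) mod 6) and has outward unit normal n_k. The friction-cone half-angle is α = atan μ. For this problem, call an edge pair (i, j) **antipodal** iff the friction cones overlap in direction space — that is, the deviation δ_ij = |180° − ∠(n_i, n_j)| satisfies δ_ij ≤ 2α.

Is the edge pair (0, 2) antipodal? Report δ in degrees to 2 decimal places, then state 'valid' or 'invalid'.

δ = 28.41°, valid

α = atan 0.7 = 34.99°;  2α = 69.98°
edge 0: e_0 = (+2.96, +2.77);  n_0 = (+0.6833, -0.7302)
edge 2: e_2 = (-1.64, -0.43);  n_2 = (-0.2536, +0.9673)
∠(n_0, n_2) = 151.59°
δ = |180° − 151.59°| = 28.41°
28.41° ≤ 2α = 69.98°  →  valid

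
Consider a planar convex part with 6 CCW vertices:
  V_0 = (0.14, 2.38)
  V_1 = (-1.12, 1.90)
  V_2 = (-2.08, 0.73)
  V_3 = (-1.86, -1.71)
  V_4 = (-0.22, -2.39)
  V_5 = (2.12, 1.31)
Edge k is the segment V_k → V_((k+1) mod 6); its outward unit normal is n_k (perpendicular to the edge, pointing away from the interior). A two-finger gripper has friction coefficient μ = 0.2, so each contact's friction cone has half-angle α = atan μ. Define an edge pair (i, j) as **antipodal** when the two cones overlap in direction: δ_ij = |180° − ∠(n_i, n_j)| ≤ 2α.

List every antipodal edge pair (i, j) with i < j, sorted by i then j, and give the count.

count = 2; pairs: (1,4), (3,5)

α = atan 0.2 = 11.31°;  2α = 22.62°
n_0 = (-0.3560, +0.9345)
n_1 = (-0.7731, +0.6343)
n_2 = (-0.9960, -0.0898)
n_3 = (-0.3830, -0.9237)
n_4 = (+0.8452, -0.5345)
n_5 = (+0.4754, +0.8798)
  (0,1): δ = 150.22°  ·
  (0,2): δ = 105.70°  ·
  (0,3): δ = 43.38°  ·
  (0,4): δ = 36.83°  ·
  (0,5): δ = 130.76°  ·
  (1,2): δ = 135.48°  ·
  (1,3): δ = 73.15°  ·
  (1,4): δ = 7.06°  ✓
  (1,5): δ = 100.98°  ·
  (2,3): δ = 117.67°  ·
  (2,4): δ = 37.46°  ·
  (2,5): δ = 56.46°  ·
  (3,4): δ = 99.79°  ·
  (3,5): δ = 5.87°  ✓
  (4,5): δ = 86.08°  ·
antipodal pairs: 2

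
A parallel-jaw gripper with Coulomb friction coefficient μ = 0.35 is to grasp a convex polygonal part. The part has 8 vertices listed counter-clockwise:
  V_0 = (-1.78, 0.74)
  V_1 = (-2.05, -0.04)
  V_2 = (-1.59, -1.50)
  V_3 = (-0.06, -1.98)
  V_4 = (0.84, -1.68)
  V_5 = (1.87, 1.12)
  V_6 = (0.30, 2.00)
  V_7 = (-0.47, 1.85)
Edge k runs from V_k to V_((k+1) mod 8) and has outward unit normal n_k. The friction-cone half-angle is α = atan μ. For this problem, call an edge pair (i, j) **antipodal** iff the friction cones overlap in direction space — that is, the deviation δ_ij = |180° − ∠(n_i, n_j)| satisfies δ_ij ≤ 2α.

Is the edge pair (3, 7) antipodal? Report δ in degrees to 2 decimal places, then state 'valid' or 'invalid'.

α = atan 0.35 = 19.29°;  2α = 38.58°
edge 3: e_3 = (+0.90, +0.30);  n_3 = (+0.3162, -0.9487)
edge 7: e_7 = (-1.31, -1.11);  n_7 = (-0.6465, +0.7629)
∠(n_3, n_7) = 158.16°
δ = |180° − 158.16°| = 21.84°
21.84° ≤ 2α = 38.58°  →  valid

δ = 21.84°, valid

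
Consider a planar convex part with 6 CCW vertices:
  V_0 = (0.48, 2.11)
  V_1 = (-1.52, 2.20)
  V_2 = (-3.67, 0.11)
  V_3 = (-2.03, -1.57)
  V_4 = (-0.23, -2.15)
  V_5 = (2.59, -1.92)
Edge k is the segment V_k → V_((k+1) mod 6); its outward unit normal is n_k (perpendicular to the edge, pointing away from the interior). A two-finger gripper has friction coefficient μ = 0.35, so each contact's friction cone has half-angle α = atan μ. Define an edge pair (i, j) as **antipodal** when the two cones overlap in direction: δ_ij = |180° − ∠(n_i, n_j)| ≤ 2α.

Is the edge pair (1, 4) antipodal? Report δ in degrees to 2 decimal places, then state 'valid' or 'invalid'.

α = atan 0.35 = 19.29°;  2α = 38.58°
edge 1: e_1 = (-2.15, -2.09);  n_1 = (-0.6970, +0.7170)
edge 4: e_4 = (+2.82, +0.23);  n_4 = (+0.0813, -0.9967)
∠(n_1, n_4) = 140.47°
δ = |180° − 140.47°| = 39.53°
39.53° > 2α = 38.58°  →  invalid

δ = 39.53°, invalid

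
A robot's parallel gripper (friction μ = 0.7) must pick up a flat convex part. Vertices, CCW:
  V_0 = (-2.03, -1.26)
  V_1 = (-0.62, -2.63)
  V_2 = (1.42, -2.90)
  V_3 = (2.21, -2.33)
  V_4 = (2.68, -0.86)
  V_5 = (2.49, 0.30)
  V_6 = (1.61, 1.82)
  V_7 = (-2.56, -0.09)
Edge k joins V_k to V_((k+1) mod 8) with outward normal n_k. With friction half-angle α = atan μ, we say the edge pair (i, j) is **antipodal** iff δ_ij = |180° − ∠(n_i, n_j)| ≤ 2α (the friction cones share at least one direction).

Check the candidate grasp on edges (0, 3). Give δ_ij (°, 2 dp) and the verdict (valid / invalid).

δ = 63.55°, valid

α = atan 0.7 = 34.99°;  2α = 69.98°
edge 0: e_0 = (+1.41, -1.37);  n_0 = (-0.6969, -0.7172)
edge 3: e_3 = (+0.47, +1.47);  n_3 = (+0.9525, -0.3045)
∠(n_0, n_3) = 116.45°
δ = |180° − 116.45°| = 63.55°
63.55° ≤ 2α = 69.98°  →  valid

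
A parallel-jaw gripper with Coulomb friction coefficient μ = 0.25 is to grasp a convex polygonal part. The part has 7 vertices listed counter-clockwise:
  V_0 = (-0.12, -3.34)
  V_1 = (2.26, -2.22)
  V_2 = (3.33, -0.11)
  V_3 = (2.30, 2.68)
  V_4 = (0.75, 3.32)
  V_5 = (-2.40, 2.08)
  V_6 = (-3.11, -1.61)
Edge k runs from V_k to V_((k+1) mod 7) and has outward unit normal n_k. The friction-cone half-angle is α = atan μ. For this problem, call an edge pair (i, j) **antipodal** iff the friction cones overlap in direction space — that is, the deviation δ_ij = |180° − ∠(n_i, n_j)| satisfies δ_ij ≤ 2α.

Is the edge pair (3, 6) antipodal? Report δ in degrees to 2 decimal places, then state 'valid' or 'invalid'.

α = atan 0.25 = 14.04°;  2α = 28.07°
edge 3: e_3 = (-1.55, +0.64);  n_3 = (+0.3816, +0.9243)
edge 6: e_6 = (+2.99, -1.73);  n_6 = (-0.5008, -0.8656)
∠(n_3, n_6) = 172.38°
δ = |180° − 172.38°| = 7.62°
7.62° ≤ 2α = 28.07°  →  valid

δ = 7.62°, valid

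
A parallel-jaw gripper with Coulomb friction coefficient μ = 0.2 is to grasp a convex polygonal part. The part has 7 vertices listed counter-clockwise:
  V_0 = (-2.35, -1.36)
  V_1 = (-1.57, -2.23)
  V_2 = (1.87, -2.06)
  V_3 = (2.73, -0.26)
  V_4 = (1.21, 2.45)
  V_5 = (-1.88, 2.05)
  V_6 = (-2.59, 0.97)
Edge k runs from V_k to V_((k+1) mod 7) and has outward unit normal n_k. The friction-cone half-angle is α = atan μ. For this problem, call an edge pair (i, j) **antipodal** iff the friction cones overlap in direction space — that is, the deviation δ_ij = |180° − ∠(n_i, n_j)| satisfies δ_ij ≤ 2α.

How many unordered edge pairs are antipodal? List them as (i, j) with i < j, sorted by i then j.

count = 3; pairs: (0,3), (1,4), (2,5)

α = atan 0.2 = 11.31°;  2α = 22.62°
n_0 = (-0.7446, -0.6675)
n_1 = (+0.0494, -0.9988)
n_2 = (+0.9023, -0.4311)
n_3 = (+0.8722, +0.4892)
n_4 = (-0.1284, +0.9917)
n_5 = (-0.8356, +0.5493)
n_6 = (-0.9947, -0.1025)
  (0,1): δ = 129.05°  ·
  (0,2): δ = 67.42°  ·
  (0,3): δ = 12.59°  ✓
  (0,4): δ = 55.50°  ·
  (0,5): δ = 104.80°  ·
  (0,6): δ = 144.00°  ·
  (1,2): δ = 118.37°  ·
  (1,3): δ = 63.54°  ·
  (1,4): δ = 4.55°  ✓
  (1,5): δ = 53.85°  ·
  (1,6): δ = 93.05°  ·
  (2,3): δ = 125.18°  ·
  (2,4): δ = 57.09°  ·
  (2,5): δ = 7.78°  ✓
  (2,6): δ = 31.42°  ·
  (3,4): δ = 111.91°  ·
  (3,5): δ = 62.61°  ·
  (3,6): δ = 23.41°  ·
  (4,5): δ = 130.70°  ·
  (4,6): δ = 91.49°  ·
  (5,6): δ = 140.80°  ·
antipodal pairs: 3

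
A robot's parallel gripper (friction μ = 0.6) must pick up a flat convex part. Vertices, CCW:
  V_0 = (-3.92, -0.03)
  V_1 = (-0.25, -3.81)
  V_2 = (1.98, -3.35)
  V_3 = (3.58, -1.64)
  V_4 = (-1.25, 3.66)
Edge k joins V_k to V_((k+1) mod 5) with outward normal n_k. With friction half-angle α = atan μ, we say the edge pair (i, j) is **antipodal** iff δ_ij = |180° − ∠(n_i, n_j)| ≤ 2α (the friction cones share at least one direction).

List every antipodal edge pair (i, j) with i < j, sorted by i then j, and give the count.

α = atan 0.6 = 30.96°;  2α = 61.93°
n_0 = (-0.7175, -0.6966)
n_1 = (+0.2020, -0.9794)
n_2 = (+0.7302, -0.6832)
n_3 = (+0.7391, +0.6736)
n_4 = (-0.8102, +0.5862)
  (0,1): δ = 122.50°  ·
  (0,2): δ = 87.25°  ·
  (0,3): δ = 1.81°  ✓
  (0,4): δ = 99.96°  ·
  (1,2): δ = 144.75°  ·
  (1,3): δ = 59.31°  ✓
  (1,4): δ = 42.46°  ✓
  (2,3): δ = 94.56°  ·
  (2,4): δ = 7.21°  ✓
  (3,4): δ = 78.23°  ·
antipodal pairs: 4

count = 4; pairs: (0,3), (1,3), (1,4), (2,4)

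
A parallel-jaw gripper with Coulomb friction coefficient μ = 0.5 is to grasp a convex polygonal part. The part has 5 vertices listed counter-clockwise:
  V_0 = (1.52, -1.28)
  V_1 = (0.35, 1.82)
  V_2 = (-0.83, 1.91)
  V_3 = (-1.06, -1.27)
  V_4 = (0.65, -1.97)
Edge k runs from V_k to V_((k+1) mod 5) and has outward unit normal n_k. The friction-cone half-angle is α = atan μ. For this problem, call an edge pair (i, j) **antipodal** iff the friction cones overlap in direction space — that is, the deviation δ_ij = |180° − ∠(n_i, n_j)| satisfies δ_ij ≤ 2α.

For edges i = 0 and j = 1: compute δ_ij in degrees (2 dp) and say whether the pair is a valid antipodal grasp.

α = atan 0.5 = 26.57°;  2α = 53.13°
edge 0: e_0 = (-1.17, +3.10);  n_0 = (+0.9356, +0.3531)
edge 1: e_1 = (-1.18, +0.09);  n_1 = (+0.0761, +0.9971)
∠(n_0, n_1) = 64.96°
δ = |180° − 64.96°| = 115.04°
115.04° > 2α = 53.13°  →  invalid

δ = 115.04°, invalid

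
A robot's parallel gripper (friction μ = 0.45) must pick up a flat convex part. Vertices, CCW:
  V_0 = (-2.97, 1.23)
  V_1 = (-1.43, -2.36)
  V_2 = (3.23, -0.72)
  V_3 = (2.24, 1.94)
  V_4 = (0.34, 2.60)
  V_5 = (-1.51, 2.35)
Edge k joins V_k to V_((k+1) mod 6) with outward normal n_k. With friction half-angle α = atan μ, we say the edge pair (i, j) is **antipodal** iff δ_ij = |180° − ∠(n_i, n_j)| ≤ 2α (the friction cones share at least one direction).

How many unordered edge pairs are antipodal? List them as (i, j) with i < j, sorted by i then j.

α = atan 0.45 = 24.23°;  2α = 48.46°
n_0 = (-0.9190, -0.3942)
n_1 = (+0.3320, -0.9433)
n_2 = (+0.9372, +0.3488)
n_3 = (+0.3281, +0.9446)
n_4 = (-0.1339, +0.9910)
n_5 = (-0.6087, +0.7934)
  (0,1): δ = 93.83°  ·
  (0,2): δ = 2.80°  ✓
  (0,3): δ = 47.63°  ✓
  (0,4): δ = 74.48°  ·
  (0,5): δ = 104.27°  ·
  (1,2): δ = 88.97°  ·
  (1,3): δ = 38.54°  ✓
  (1,4): δ = 11.69°  ✓
  (1,5): δ = 18.10°  ✓
  (2,3): δ = 129.57°  ·
  (2,4): δ = 102.72°  ·
  (2,5): δ = 72.92°  ·
  (3,4): δ = 153.15°  ·
  (3,5): δ = 123.35°  ·
  (4,5): δ = 150.20°  ·
antipodal pairs: 5

count = 5; pairs: (0,2), (0,3), (1,3), (1,4), (1,5)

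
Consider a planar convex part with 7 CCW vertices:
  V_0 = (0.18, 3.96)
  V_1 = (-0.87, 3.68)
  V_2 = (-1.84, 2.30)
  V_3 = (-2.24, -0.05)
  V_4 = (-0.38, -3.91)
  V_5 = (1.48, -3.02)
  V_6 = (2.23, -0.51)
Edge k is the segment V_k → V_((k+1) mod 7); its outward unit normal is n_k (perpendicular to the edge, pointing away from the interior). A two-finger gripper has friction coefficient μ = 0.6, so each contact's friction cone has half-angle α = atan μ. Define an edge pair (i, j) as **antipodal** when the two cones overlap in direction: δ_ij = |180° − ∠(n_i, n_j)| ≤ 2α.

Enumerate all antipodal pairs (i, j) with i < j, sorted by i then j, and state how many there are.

α = atan 0.6 = 30.96°;  2α = 61.93°
n_0 = (-0.2577, +0.9662)
n_1 = (-0.8181, +0.5751)
n_2 = (-0.9858, +0.1678)
n_3 = (-0.9009, -0.4341)
n_4 = (+0.4316, -0.9021)
n_5 = (+0.9581, -0.2863)
n_6 = (+0.9090, +0.4169)
  (0,1): δ = 140.03°  ·
  (0,2): δ = 114.59°  ·
  (0,3): δ = 79.20°  ·
  (0,4): δ = 10.64°  ✓
  (0,5): δ = 58.43°  ✓
  (0,6): δ = 99.71°  ·
  (1,2): δ = 154.56°  ·
  (1,3): δ = 119.17°  ·
  (1,4): δ = 29.33°  ✓
  (1,5): δ = 18.47°  ✓
  (1,6): δ = 59.74°  ✓
  (2,3): δ = 144.61°  ·
  (2,4): δ = 54.77°  ✓
  (2,5): δ = 6.98°  ✓
  (2,6): δ = 34.30°  ✓
  (3,4): δ = 90.16°  ·
  (3,5): δ = 42.36°  ✓
  (3,6): δ = 1.09°  ✓
  (4,5): δ = 132.21°  ·
  (4,6): δ = 90.93°  ·
  (5,6): δ = 138.73°  ·
antipodal pairs: 10

count = 10; pairs: (0,4), (0,5), (1,4), (1,5), (1,6), (2,4), (2,5), (2,6), (3,5), (3,6)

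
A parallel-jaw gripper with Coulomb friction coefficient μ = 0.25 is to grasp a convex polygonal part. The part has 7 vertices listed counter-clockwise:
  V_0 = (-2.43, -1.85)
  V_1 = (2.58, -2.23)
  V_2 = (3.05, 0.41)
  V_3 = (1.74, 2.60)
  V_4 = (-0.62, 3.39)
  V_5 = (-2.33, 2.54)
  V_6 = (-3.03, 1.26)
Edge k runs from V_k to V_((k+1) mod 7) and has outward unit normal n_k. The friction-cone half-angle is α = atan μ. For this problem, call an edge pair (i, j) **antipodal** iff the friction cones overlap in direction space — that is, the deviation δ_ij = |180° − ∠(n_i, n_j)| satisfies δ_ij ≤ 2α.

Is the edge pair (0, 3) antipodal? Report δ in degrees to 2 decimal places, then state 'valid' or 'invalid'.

α = atan 0.25 = 14.04°;  2α = 28.07°
edge 0: e_0 = (+5.01, -0.38);  n_0 = (-0.0756, -0.9971)
edge 3: e_3 = (-2.36, +0.79);  n_3 = (+0.3174, +0.9483)
∠(n_0, n_3) = 165.83°
δ = |180° − 165.83°| = 14.17°
14.17° ≤ 2α = 28.07°  →  valid

δ = 14.17°, valid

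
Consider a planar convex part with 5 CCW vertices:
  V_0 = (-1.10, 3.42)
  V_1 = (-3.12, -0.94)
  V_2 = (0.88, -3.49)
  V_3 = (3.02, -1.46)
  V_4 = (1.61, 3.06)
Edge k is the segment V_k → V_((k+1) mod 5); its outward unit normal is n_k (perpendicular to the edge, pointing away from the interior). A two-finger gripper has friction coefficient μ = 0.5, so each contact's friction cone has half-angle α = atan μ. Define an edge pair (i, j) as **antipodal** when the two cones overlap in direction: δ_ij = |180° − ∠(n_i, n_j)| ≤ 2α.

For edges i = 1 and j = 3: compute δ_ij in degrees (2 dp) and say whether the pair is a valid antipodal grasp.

α = atan 0.5 = 26.57°;  2α = 53.13°
edge 1: e_1 = (+4.00, -2.55);  n_1 = (-0.5376, -0.8432)
edge 3: e_3 = (-1.41, +4.52);  n_3 = (+0.9546, +0.2978)
∠(n_1, n_3) = 139.84°
δ = |180° − 139.84°| = 40.16°
40.16° ≤ 2α = 53.13°  →  valid

δ = 40.16°, valid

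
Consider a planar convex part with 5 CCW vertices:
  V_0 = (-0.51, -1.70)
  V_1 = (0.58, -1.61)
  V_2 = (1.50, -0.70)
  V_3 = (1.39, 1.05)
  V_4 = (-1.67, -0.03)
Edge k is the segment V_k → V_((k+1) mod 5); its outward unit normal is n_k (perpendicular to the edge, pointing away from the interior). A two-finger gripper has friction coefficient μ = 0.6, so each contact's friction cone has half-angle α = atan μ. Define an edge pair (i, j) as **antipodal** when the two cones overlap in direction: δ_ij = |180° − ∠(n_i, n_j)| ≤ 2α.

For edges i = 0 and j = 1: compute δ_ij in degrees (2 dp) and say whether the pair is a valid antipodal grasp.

α = atan 0.6 = 30.96°;  2α = 61.93°
edge 0: e_0 = (+1.09, +0.09);  n_0 = (+0.0823, -0.9966)
edge 1: e_1 = (+0.92, +0.91);  n_1 = (+0.7032, -0.7110)
∠(n_0, n_1) = 39.97°
δ = |180° − 39.97°| = 140.03°
140.03° > 2α = 61.93°  →  invalid

δ = 140.03°, invalid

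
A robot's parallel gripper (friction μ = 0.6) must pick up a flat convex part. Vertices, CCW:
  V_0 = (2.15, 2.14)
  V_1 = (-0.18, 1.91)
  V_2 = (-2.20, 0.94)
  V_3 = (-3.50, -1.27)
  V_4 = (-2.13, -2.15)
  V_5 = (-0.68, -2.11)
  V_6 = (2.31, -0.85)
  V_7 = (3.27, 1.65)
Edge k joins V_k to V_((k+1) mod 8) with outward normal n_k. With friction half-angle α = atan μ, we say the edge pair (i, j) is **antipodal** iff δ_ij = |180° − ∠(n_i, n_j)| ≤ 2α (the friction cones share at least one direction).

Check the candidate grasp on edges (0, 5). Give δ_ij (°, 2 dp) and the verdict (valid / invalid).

α = atan 0.6 = 30.96°;  2α = 61.93°
edge 0: e_0 = (-2.33, -0.23);  n_0 = (-0.0982, +0.9952)
edge 5: e_5 = (+2.99, +1.26);  n_5 = (+0.3883, -0.9215)
∠(n_0, n_5) = 162.79°
δ = |180° − 162.79°| = 17.21°
17.21° ≤ 2α = 61.93°  →  valid

δ = 17.21°, valid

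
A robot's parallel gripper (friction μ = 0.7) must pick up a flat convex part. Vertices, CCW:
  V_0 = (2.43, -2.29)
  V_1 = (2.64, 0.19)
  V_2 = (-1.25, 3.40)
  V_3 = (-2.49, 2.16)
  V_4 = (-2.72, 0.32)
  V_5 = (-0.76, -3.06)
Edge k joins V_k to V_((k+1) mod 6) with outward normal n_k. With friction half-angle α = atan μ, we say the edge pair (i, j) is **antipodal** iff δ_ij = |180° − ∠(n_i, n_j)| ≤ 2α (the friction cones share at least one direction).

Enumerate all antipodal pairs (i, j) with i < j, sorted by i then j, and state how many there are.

count = 8; pairs: (0,2), (0,3), (0,4), (1,3), (1,4), (1,5), (2,5), (3,5)

α = atan 0.7 = 34.99°;  2α = 69.98°
n_0 = (+0.9964, -0.0844)
n_1 = (+0.6365, +0.7713)
n_2 = (-0.7071, +0.7071)
n_3 = (-0.9923, +0.1240)
n_4 = (-0.8651, -0.5016)
n_5 = (+0.2346, -0.9721)
  (0,1): δ = 124.69°  ·
  (0,2): δ = 40.16°  ✓
  (0,3): δ = 2.28°  ✓
  (0,4): δ = 34.95°  ✓
  (0,5): δ = 108.41°  ·
  (1,2): δ = 95.47°  ·
  (1,3): δ = 57.60°  ✓
  (1,4): δ = 20.36°  ✓
  (1,5): δ = 53.10°  ✓
  (2,3): δ = 142.13°  ·
  (2,4): δ = 104.89°  ·
  (2,5): δ = 31.43°  ✓
  (3,4): δ = 142.77°  ·
  (3,5): δ = 69.30°  ✓
  (4,5): δ = 106.54°  ·
antipodal pairs: 8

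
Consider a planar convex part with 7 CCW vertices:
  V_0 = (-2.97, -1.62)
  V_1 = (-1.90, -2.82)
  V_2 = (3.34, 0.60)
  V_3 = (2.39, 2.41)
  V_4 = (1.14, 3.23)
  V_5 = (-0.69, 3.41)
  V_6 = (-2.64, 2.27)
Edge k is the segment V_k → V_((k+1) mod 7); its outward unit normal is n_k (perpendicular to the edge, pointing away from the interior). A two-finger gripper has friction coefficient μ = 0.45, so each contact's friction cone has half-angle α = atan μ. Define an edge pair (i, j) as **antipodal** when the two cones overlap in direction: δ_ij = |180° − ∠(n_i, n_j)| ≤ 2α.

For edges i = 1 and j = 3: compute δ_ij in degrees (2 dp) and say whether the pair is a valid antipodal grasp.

α = atan 0.45 = 24.23°;  2α = 48.46°
edge 1: e_1 = (+5.24, +3.42);  n_1 = (+0.5466, -0.8374)
edge 3: e_3 = (-1.25, +0.82);  n_3 = (+0.5485, +0.8361)
∠(n_1, n_3) = 113.60°
δ = |180° − 113.60°| = 66.40°
66.40° > 2α = 48.46°  →  invalid

δ = 66.40°, invalid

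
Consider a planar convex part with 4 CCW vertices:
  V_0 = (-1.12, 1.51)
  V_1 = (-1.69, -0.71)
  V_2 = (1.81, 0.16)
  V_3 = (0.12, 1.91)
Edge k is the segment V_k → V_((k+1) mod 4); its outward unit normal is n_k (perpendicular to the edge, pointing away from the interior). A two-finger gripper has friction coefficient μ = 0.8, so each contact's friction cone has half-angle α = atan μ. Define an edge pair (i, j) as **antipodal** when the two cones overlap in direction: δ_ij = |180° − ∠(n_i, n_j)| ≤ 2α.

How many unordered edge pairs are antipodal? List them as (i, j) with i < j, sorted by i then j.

count = 4; pairs: (0,1), (0,2), (1,2), (1,3)

α = atan 0.8 = 38.66°;  2α = 77.32°
n_0 = (-0.9686, +0.2487)
n_1 = (+0.2412, -0.9705)
n_2 = (+0.7193, +0.6947)
n_3 = (-0.3070, +0.9517)
  (0,1): δ = 61.64°  ✓
  (0,2): δ = 58.40°  ✓
  (0,3): δ = 122.28°  ·
  (1,2): δ = 59.96°  ✓
  (1,3): δ = 3.92°  ✓
  (2,3): δ = 116.12°  ·
antipodal pairs: 4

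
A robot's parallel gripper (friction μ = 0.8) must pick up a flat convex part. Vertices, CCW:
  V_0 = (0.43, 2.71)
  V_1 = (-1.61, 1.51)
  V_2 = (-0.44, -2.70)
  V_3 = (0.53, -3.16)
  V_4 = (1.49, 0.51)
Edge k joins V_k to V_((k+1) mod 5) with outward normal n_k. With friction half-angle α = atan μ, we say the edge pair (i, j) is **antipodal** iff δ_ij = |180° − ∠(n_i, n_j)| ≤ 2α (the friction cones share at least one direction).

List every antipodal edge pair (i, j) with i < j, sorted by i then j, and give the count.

count = 5; pairs: (0,2), (0,3), (1,3), (1,4), (2,4)

α = atan 0.8 = 38.66°;  2α = 77.32°
n_0 = (-0.5070, +0.8619)
n_1 = (-0.9635, -0.2678)
n_2 = (-0.4285, -0.9035)
n_3 = (+0.9674, -0.2531)
n_4 = (+0.9009, +0.4341)
  (0,1): δ = 104.93°  ·
  (0,2): δ = 55.84°  ✓
  (0,3): δ = 44.88°  ✓
  (0,4): δ = 85.26°  ·
  (1,2): δ = 130.90°  ·
  (1,3): δ = 30.19°  ✓
  (1,4): δ = 10.19°  ✓
  (2,3): δ = 79.29°  ·
  (2,4): δ = 38.90°  ✓
  (3,4): δ = 139.62°  ·
antipodal pairs: 5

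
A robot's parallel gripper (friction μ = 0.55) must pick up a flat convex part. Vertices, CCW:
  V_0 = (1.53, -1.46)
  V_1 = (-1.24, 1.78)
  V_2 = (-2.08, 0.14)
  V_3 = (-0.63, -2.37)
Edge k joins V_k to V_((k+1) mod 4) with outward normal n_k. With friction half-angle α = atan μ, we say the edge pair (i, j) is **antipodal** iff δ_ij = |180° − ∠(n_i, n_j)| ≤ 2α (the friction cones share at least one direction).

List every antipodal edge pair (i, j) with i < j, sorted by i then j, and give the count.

α = atan 0.55 = 28.81°;  2α = 57.62°
n_0 = (+0.7601, +0.6498)
n_1 = (-0.8900, +0.4559)
n_2 = (-0.8659, -0.5002)
n_3 = (+0.3882, -0.9216)
  (0,1): δ = 67.65°  ·
  (0,2): δ = 10.51°  ✓
  (0,3): δ = 72.32°  ·
  (1,2): δ = 122.86°  ·
  (1,3): δ = 40.03°  ✓
  (2,3): δ = 97.17°  ·
antipodal pairs: 2

count = 2; pairs: (0,2), (1,3)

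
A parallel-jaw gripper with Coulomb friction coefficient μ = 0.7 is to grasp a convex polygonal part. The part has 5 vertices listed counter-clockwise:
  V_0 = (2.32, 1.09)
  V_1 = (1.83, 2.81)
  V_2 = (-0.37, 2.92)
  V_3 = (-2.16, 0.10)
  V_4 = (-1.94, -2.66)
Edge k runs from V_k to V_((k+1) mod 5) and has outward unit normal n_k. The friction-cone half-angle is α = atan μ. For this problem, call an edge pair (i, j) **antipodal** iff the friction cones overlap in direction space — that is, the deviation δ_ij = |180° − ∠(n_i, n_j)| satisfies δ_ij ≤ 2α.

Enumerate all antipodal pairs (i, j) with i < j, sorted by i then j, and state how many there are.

count = 5; pairs: (0,2), (0,3), (1,4), (2,4), (3,4)

α = atan 0.7 = 34.99°;  2α = 69.98°
n_0 = (+0.9617, +0.2740)
n_1 = (+0.0499, +0.9988)
n_2 = (-0.8443, +0.5359)
n_3 = (-0.9968, -0.0795)
n_4 = (+0.6607, -0.7506)
  (0,1): δ = 108.76°  ·
  (0,2): δ = 48.31°  ✓
  (0,3): δ = 11.34°  ✓
  (0,4): δ = 115.46°  ·
  (1,2): δ = 119.54°  ·
  (1,3): δ = 82.58°  ·
  (1,4): δ = 44.22°  ✓
  (2,3): δ = 143.04°  ·
  (2,4): δ = 16.24°  ✓
  (3,4): δ = 53.20°  ✓
antipodal pairs: 5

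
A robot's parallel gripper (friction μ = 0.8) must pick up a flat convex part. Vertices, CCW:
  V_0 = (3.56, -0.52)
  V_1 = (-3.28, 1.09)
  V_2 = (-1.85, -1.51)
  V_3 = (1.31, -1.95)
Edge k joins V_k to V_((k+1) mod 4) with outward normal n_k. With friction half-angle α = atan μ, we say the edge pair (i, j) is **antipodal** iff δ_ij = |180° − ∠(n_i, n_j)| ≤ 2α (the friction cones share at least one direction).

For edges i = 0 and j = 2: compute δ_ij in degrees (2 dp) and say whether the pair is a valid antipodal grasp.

α = atan 0.8 = 38.66°;  2α = 77.32°
edge 0: e_0 = (-6.84, +1.61);  n_0 = (+0.2291, +0.9734)
edge 2: e_2 = (+3.16, -0.44);  n_2 = (-0.1379, -0.9904)
∠(n_0, n_2) = 174.68°
δ = |180° − 174.68°| = 5.32°
5.32° ≤ 2α = 77.32°  →  valid

δ = 5.32°, valid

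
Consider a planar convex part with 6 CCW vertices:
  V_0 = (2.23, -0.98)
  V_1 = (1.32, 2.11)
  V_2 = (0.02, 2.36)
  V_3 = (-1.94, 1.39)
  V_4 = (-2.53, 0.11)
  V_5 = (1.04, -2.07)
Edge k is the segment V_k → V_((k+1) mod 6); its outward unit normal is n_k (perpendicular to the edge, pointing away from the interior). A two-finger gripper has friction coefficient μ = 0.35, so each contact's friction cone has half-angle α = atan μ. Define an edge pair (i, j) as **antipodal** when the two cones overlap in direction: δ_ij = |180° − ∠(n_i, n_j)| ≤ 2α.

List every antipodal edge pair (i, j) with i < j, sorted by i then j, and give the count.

α = atan 0.35 = 19.29°;  2α = 38.58°
n_0 = (+0.9593, +0.2825)
n_1 = (+0.1888, +0.9820)
n_2 = (-0.4436, +0.8962)
n_3 = (-0.9082, +0.4186)
n_4 = (-0.5212, -0.8535)
n_5 = (+0.6754, -0.7374)
  (0,1): δ = 117.30°  ·
  (0,2): δ = 80.08°  ·
  (0,3): δ = 41.16°  ·
  (0,4): δ = 42.18°  ·
  (0,5): δ = 116.08°  ·
  (1,2): δ = 142.78°  ·
  (1,3): δ = 103.86°  ·
  (1,4): δ = 20.52°  ✓
  (1,5): δ = 53.37°  ·
  (2,3): δ = 141.08°  ·
  (2,4): δ = 57.74°  ·
  (2,5): δ = 16.16°  ✓
  (3,4): δ = 96.66°  ·
  (3,5): δ = 22.76°  ✓
  (4,5): δ = 106.10°  ·
antipodal pairs: 3

count = 3; pairs: (1,4), (2,5), (3,5)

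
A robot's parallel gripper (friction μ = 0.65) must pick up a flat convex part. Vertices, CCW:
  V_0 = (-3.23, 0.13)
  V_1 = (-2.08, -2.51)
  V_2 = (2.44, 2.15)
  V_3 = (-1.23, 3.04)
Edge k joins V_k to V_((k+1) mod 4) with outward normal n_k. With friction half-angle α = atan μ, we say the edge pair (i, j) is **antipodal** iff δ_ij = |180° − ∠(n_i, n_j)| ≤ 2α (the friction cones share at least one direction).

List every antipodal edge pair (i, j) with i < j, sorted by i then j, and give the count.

α = atan 0.65 = 33.02°;  2α = 66.05°
n_0 = (-0.9168, -0.3994)
n_1 = (+0.7178, -0.6962)
n_2 = (+0.2357, +0.9718)
n_3 = (-0.8241, +0.5664)
  (0,1): δ = 67.66°  ·
  (0,2): δ = 52.83°  ✓
  (0,3): δ = 121.96°  ·
  (1,2): δ = 59.51°  ✓
  (1,3): δ = 9.63°  ✓
  (2,3): δ = 110.87°  ·
antipodal pairs: 3

count = 3; pairs: (0,2), (1,2), (1,3)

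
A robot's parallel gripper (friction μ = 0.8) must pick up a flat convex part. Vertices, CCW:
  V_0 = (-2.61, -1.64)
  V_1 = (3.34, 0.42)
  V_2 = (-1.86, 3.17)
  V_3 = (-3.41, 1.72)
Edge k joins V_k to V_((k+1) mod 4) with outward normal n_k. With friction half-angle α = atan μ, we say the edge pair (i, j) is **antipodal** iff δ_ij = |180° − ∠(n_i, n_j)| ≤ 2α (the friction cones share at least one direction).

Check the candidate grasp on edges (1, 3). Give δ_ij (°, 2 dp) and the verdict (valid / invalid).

δ = 48.74°, valid

α = atan 0.8 = 38.66°;  2α = 77.32°
edge 1: e_1 = (-5.20, +2.75);  n_1 = (+0.4675, +0.8840)
edge 3: e_3 = (+0.80, -3.36);  n_3 = (-0.9728, -0.2316)
∠(n_1, n_3) = 131.26°
δ = |180° − 131.26°| = 48.74°
48.74° ≤ 2α = 77.32°  →  valid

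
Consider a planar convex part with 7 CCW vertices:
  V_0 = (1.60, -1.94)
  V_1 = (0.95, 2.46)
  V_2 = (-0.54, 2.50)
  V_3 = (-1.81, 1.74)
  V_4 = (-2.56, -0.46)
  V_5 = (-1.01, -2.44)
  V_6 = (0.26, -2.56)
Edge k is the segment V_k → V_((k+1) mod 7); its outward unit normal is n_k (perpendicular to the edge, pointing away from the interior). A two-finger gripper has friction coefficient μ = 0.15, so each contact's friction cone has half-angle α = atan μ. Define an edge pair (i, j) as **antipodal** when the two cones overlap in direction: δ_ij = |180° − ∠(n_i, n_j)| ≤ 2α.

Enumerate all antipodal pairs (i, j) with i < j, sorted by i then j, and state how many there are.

count = 2; pairs: (1,5), (2,6)

α = atan 0.15 = 8.53°;  2α = 17.06°
n_0 = (+0.9893, +0.1461)
n_1 = (+0.0268, +0.9996)
n_2 = (-0.5135, +0.8581)
n_3 = (-0.9465, +0.3227)
n_4 = (-0.7874, -0.6164)
n_5 = (-0.0941, -0.9956)
n_6 = (+0.4199, -0.9076)
  (0,1): δ = 99.94°  ·
  (0,2): δ = 67.51°  ·
  (0,3): δ = 27.23°  ·
  (0,4): δ = 29.65°  ·
  (0,5): δ = 76.20°  ·
  (0,6): δ = 106.43°  ·
  (1,2): δ = 147.56°  ·
  (1,3): δ = 107.29°  ·
  (1,4): δ = 50.41°  ·
  (1,5): δ = 3.86°  ✓
  (1,6): δ = 26.37°  ·
  (2,3): δ = 139.72°  ·
  (2,4): δ = 82.84°  ·
  (2,5): δ = 36.30°  ·
  (2,6): δ = 6.07°  ✓
  (3,4): δ = 123.12°  ·
  (3,5): δ = 76.57°  ·
  (3,6): δ = 46.35°  ·
  (4,5): δ = 133.45°  ·
  (4,6): δ = 103.23°  ·
  (5,6): δ = 149.77°  ·
antipodal pairs: 2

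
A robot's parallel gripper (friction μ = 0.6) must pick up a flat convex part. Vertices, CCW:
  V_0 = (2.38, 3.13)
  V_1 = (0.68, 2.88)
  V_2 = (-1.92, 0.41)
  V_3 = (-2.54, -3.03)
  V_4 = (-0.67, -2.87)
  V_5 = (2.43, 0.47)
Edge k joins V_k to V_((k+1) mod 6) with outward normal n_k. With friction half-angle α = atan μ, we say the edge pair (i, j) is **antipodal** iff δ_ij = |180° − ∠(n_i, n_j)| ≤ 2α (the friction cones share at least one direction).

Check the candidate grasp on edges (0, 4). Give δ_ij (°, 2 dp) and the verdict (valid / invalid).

α = atan 0.6 = 30.96°;  2α = 61.93°
edge 0: e_0 = (-1.70, -0.25);  n_0 = (-0.1455, +0.9894)
edge 4: e_4 = (+3.10, +3.34);  n_4 = (+0.7329, -0.6803)
∠(n_0, n_4) = 141.23°
δ = |180° − 141.23°| = 38.77°
38.77° ≤ 2α = 61.93°  →  valid

δ = 38.77°, valid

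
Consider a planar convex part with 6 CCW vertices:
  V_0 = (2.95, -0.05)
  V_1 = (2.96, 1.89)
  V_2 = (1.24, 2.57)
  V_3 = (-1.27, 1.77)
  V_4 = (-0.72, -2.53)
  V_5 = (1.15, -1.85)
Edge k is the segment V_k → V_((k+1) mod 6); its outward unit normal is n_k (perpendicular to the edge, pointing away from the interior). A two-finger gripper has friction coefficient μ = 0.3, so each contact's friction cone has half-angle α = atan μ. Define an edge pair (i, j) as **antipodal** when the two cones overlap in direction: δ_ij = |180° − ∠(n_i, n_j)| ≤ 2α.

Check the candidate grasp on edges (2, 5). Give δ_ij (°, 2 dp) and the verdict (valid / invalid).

δ = 27.32°, valid

α = atan 0.3 = 16.70°;  2α = 33.40°
edge 2: e_2 = (-2.51, -0.80);  n_2 = (-0.3037, +0.9528)
edge 5: e_5 = (+1.80, +1.80);  n_5 = (+0.7071, -0.7071)
∠(n_2, n_5) = 152.68°
δ = |180° − 152.68°| = 27.32°
27.32° ≤ 2α = 33.40°  →  valid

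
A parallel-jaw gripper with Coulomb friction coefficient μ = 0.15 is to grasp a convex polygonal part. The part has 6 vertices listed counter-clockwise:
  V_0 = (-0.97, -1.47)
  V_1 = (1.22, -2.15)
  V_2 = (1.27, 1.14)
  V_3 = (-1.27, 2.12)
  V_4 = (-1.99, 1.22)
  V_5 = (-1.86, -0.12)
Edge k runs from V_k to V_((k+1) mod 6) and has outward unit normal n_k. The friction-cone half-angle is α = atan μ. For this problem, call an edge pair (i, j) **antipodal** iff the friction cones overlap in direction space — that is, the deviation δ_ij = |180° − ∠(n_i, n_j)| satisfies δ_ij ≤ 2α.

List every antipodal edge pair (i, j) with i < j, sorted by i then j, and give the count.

count = 2; pairs: (0,2), (1,4)

α = atan 0.15 = 8.53°;  2α = 17.06°
n_0 = (-0.2965, -0.9550)
n_1 = (+0.9999, -0.0152)
n_2 = (+0.3600, +0.9330)
n_3 = (-0.7809, +0.6247)
n_4 = (-0.9953, -0.0966)
n_5 = (-0.8349, -0.5504)
  (0,1): δ = 73.62°  ·
  (0,2): δ = 3.85°  ✓
  (0,3): δ = 68.59°  ·
  (0,4): δ = 112.79°  ·
  (0,5): δ = 140.64°  ·
  (1,2): δ = 110.23°  ·
  (1,3): δ = 37.79°  ·
  (1,4): δ = 6.41°  ✓
  (1,5): δ = 34.27°  ·
  (2,3): δ = 107.56°  ·
  (2,4): δ = 63.36°  ·
  (2,5): δ = 35.51°  ·
  (3,4): δ = 135.80°  ·
  (3,5): δ = 107.94°  ·
  (4,5): δ = 152.15°  ·
antipodal pairs: 2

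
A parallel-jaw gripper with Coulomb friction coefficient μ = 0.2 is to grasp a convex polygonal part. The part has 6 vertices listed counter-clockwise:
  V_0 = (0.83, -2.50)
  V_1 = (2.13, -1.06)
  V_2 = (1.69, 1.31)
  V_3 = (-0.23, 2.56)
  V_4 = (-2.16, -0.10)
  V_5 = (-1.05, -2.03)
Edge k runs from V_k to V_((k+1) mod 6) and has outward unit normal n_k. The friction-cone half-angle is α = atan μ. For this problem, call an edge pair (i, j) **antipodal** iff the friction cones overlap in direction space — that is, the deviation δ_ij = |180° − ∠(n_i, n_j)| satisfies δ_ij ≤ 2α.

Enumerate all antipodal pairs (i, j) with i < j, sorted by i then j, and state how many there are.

count = 3; pairs: (0,3), (1,4), (2,5)

α = atan 0.2 = 11.31°;  2α = 22.62°
n_0 = (+0.7423, -0.6701)
n_1 = (+0.9832, +0.1825)
n_2 = (+0.5456, +0.8380)
n_3 = (-0.8094, +0.5873)
n_4 = (-0.8669, -0.4986)
n_5 = (-0.2425, -0.9701)
  (0,1): δ = 127.41°  ·
  (0,2): δ = 80.99°  ·
  (0,3): δ = 6.11°  ✓
  (0,4): δ = 71.98°  ·
  (0,5): δ = 118.04°  ·
  (1,2): δ = 133.58°  ·
  (1,3): δ = 46.48°  ·
  (1,4): δ = 19.39°  ✓
  (1,5): δ = 65.45°  ·
  (2,3): δ = 92.90°  ·
  (2,4): δ = 27.03°  ·
  (2,5): δ = 19.03°  ✓
  (3,4): δ = 114.13°  ·
  (3,5): δ = 68.07°  ·
  (4,5): δ = 133.94°  ·
antipodal pairs: 3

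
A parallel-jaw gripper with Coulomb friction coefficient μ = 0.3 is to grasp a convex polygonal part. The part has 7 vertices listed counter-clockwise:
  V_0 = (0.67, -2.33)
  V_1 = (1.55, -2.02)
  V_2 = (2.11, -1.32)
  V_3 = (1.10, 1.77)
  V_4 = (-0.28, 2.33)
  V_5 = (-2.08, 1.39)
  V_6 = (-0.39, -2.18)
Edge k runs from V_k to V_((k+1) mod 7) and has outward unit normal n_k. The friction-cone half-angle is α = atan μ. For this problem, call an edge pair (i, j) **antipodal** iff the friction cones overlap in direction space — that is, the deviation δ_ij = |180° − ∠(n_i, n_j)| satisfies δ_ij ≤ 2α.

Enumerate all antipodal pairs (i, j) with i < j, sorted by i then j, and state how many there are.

count = 4; pairs: (0,4), (1,4), (2,5), (3,6)

α = atan 0.3 = 16.70°;  2α = 33.40°
n_0 = (+0.3323, -0.9432)
n_1 = (+0.7809, -0.6247)
n_2 = (+0.9505, +0.3107)
n_3 = (+0.3760, +0.9266)
n_4 = (-0.4629, +0.8864)
n_5 = (-0.9038, -0.4279)
n_6 = (-0.1401, -0.9901)
  (0,1): δ = 148.07°  ·
  (0,2): δ = 91.31°  ·
  (0,3): δ = 41.49°  ·
  (0,4): δ = 8.17°  ✓
  (0,5): δ = 95.93°  ·
  (0,6): δ = 152.54°  ·
  (1,2): δ = 123.24°  ·
  (1,3): δ = 73.43°  ·
  (1,4): δ = 23.77°  ✓
  (1,5): δ = 63.99°  ·
  (1,6): δ = 120.61°  ·
  (2,3): δ = 130.19°  ·
  (2,4): δ = 80.53°  ·
  (2,5): δ = 7.23°  ✓
  (2,6): δ = 63.85°  ·
  (3,4): δ = 130.34°  ·
  (3,5): δ = 42.58°  ·
  (3,6): δ = 14.03°  ✓
  (4,5): δ = 92.24°  ·
  (4,6): δ = 35.63°  ·
  (5,6): δ = 123.39°  ·
antipodal pairs: 4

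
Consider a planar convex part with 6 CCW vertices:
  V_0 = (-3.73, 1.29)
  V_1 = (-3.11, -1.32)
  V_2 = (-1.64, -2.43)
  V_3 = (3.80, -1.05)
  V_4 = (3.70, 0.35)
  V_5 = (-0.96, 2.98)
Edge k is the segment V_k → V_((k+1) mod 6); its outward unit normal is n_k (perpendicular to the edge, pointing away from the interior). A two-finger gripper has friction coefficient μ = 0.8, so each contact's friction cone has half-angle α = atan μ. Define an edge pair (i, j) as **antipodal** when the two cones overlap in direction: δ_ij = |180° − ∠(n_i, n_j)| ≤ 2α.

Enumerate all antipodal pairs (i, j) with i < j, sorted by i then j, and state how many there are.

count = 8; pairs: (0,3), (0,4), (1,3), (1,4), (1,5), (2,4), (2,5), (3,5)

α = atan 0.8 = 38.66°;  2α = 77.32°
n_0 = (-0.9729, -0.2311)
n_1 = (-0.6026, -0.7980)
n_2 = (+0.2459, -0.9693)
n_3 = (+0.9975, +0.0712)
n_4 = (+0.4915, +0.8709)
n_5 = (-0.5208, +0.8537)
  (0,1): δ = 140.42°  ·
  (0,2): δ = 89.13°  ·
  (0,3): δ = 9.28°  ✓
  (0,4): δ = 47.20°  ✓
  (0,5): δ = 108.02°  ·
  (1,2): δ = 128.71°  ·
  (1,3): δ = 48.86°  ✓
  (1,4): δ = 7.62°  ✓
  (1,5): δ = 68.44°  ✓
  (2,3): δ = 100.15°  ·
  (2,4): δ = 43.67°  ✓
  (2,5): δ = 17.15°  ✓
  (3,4): δ = 123.53°  ·
  (3,5): δ = 62.70°  ✓
  (4,5): δ = 119.17°  ·
antipodal pairs: 8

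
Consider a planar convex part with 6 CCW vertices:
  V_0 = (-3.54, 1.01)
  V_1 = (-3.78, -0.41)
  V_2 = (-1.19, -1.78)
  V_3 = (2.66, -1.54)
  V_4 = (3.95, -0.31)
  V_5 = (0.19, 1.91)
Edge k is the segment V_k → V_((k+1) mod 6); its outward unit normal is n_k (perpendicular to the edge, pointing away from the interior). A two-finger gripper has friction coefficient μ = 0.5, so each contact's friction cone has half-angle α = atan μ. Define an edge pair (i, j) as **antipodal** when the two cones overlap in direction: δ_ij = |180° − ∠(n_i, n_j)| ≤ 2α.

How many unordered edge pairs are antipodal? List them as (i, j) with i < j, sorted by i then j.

count = 6; pairs: (0,3), (1,4), (1,5), (2,4), (2,5), (3,5)

α = atan 0.5 = 26.57°;  2α = 53.13°
n_0 = (-0.9860, +0.1667)
n_1 = (-0.4676, -0.8840)
n_2 = (+0.0622, -0.9981)
n_3 = (+0.6901, -0.7237)
n_4 = (+0.5084, +0.8611)
n_5 = (-0.2346, +0.9721)
  (0,1): δ = 108.28°  ·
  (0,2): δ = 76.84°  ·
  (0,3): δ = 36.77°  ✓
  (0,4): δ = 69.03°  ·
  (0,5): δ = 113.16°  ·
  (1,2): δ = 148.56°  ·
  (1,3): δ = 108.49°  ·
  (1,4): δ = 2.68°  ✓
  (1,5): δ = 41.44°  ✓
  (2,3): δ = 139.93°  ·
  (2,4): δ = 34.13°  ✓
  (2,5): δ = 10.00°  ✓
  (3,4): δ = 74.19°  ·
  (3,5): δ = 30.07°  ✓
  (4,5): δ = 135.88°  ·
antipodal pairs: 6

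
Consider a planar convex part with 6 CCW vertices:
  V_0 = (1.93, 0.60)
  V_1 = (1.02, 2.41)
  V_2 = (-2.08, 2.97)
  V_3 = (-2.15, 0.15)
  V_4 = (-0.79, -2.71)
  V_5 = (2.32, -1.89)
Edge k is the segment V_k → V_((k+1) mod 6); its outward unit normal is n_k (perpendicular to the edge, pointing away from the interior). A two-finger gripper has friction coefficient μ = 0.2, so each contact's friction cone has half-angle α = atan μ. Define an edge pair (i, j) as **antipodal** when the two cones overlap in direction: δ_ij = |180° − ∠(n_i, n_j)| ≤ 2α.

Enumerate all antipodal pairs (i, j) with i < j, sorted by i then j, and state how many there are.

count = 3; pairs: (0,3), (2,5), (3,5)

α = atan 0.2 = 11.31°;  2α = 22.62°
n_0 = (+0.8934, +0.4492)
n_1 = (+0.1778, +0.9841)
n_2 = (-0.9997, +0.0248)
n_3 = (-0.9031, -0.4294)
n_4 = (+0.2550, -0.9670)
n_5 = (+0.9880, +0.1547)
  (0,1): δ = 126.93°  ·
  (0,2): δ = 28.11°  ·
  (0,3): δ = 1.26°  ✓
  (0,4): δ = 78.08°  ·
  (0,5): δ = 162.21°  ·
  (1,2): δ = 81.18°  ·
  (1,3): δ = 54.33°  ·
  (1,4): δ = 25.01°  ·
  (1,5): δ = 109.14°  ·
  (2,3): δ = 153.15°  ·
  (2,4): δ = 73.81°  ·
  (2,5): δ = 10.32°  ✓
  (3,4): δ = 100.66°  ·
  (3,5): δ = 16.53°  ✓
  (4,5): δ = 95.87°  ·
antipodal pairs: 3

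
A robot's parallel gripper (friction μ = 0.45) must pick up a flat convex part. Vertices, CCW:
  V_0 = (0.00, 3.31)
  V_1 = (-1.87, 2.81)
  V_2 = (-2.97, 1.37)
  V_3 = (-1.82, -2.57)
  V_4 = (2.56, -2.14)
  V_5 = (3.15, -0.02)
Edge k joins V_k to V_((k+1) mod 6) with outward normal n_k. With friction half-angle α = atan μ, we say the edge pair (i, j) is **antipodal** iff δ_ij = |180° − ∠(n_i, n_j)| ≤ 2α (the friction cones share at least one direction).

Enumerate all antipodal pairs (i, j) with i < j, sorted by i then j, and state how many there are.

α = atan 0.45 = 24.23°;  2α = 48.46°
n_0 = (-0.2583, +0.9661)
n_1 = (-0.7947, +0.6070)
n_2 = (-0.9599, -0.2802)
n_3 = (+0.0977, -0.9952)
n_4 = (+0.9634, -0.2681)
n_5 = (+0.7265, +0.6872)
  (0,1): δ = 142.35°  ·
  (0,2): δ = 88.70°  ·
  (0,3): δ = 9.36°  ✓
  (0,4): δ = 59.48°  ·
  (0,5): δ = 118.44°  ·
  (1,2): δ = 126.35°  ·
  (1,3): δ = 47.02°  ✓
  (1,4): δ = 21.82°  ✓
  (1,5): δ = 80.78°  ·
  (2,3): δ = 100.66°  ·
  (2,4): δ = 31.82°  ✓
  (2,5): δ = 27.14°  ✓
  (3,4): δ = 111.16°  ·
  (3,5): δ = 52.20°  ·
  (4,5): δ = 121.04°  ·
antipodal pairs: 5

count = 5; pairs: (0,3), (1,3), (1,4), (2,4), (2,5)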